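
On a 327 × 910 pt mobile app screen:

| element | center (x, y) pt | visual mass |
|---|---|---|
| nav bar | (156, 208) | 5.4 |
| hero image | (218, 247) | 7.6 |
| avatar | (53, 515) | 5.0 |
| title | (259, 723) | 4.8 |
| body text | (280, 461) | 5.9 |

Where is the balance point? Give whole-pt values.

(197, 410)

Σw = 5.4 + 7.6 + 5.0 + 4.8 + 5.9 = 28.7.
x: (5.4·156 + 7.6·218 + 5.0·53 + 4.8·259 + 5.9·280) / 28.7 = 5659.4 / 28.7 ≈ 197.19
y: (5.4·208 + 7.6·247 + 5.0·515 + 4.8·723 + 5.9·461) / 28.7 = 11765.7 / 28.7 ≈ 409.95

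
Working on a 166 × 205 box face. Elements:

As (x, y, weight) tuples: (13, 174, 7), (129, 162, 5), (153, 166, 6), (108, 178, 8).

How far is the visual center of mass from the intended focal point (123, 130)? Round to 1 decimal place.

≈ 48.7

Σw = 7 + 5 + 6 + 8 = 26.
x: (7·13 + 5·129 + 6·153 + 8·108) / 26 = 2518 / 26 ≈ 96.85
y: (7·174 + 5·162 + 6·166 + 8·178) / 26 = 4448 / 26 ≈ 171.08
Relative to (123, 130): Δ = (-26.15, 41.08); |Δ| = √(-26.15² + 41.08²) ≈ 48.70.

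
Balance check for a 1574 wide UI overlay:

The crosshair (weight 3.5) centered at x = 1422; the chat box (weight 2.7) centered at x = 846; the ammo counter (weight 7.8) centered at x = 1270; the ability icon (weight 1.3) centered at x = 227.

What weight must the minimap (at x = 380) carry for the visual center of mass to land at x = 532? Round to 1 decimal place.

Known weights sum to 3.5 + 2.7 + 7.8 + 1.3 = 15.3; their moment is 3.5·1422 + 2.7·846 + 7.8·1270 + 1.3·227 = 17462.3.
Balance at x = 532 requires (17462.3 + w·380) / (15.3 + w) = 532.
So w = (532·15.3 − 17462.3)/(380 − 532) = -9322.7/-152 ≈ 61.33.

w ≈ 61.3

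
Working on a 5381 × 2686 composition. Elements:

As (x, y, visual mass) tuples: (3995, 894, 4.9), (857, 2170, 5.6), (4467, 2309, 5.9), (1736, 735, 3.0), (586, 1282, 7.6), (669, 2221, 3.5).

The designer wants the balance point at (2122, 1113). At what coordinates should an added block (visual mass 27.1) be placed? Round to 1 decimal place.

(2195.4, 525.1)

After adding the added block, total weight = 4.9 + 5.6 + 5.9 + 3.0 + 7.6 + 3.5 + 27.1 = 57.6.
x: target moment 57.6×2122 = 122227.2; current 4.9·3995 + 5.6·857 + 5.9·4467 + 3.0·1736 + 7.6·586 + 3.5·669 = 62733.1; the added block supplies 59494.1, so x = 59494.1/27.1 ≈ 2195.35.
y: target moment 57.6×1113 = 64108.8; current 4.9·894 + 5.6·2170 + 5.9·2309 + 3.0·735 + 7.6·1282 + 3.5·2221 = 49877.4; the added block supplies 14231.4, so y = 14231.4/27.1 ≈ 525.14.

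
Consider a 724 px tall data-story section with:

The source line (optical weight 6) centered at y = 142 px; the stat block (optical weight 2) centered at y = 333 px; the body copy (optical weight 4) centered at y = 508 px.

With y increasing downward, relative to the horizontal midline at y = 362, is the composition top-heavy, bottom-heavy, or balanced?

top-heavy

Weights sum to 6 + 2 + 4 = 12.
y-moment: 6·142 + 2·333 + 4·508 = 3550; centroid 3550/12 ≈ 295.83.
Since 295.8 is above (smaller y than) 362, the composition reads top-heavy.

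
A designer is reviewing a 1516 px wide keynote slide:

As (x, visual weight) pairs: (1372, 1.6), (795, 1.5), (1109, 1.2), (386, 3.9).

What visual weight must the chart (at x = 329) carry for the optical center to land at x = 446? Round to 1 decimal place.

w ≈ 21.9

Existing Σw = 8.2 (1.6 + 1.5 + 1.2 + 3.9); existing moment 1.6·1372 + 1.5·795 + 1.2·1109 + 3.9·386 = 6223.9.
For the centroid to hit 446: (6223.9 + w·329) / (8.2 + w) = 446.
So w = (446·8.2 − 6223.9)/(329 − 446) = -2566.7/-117 ≈ 21.94.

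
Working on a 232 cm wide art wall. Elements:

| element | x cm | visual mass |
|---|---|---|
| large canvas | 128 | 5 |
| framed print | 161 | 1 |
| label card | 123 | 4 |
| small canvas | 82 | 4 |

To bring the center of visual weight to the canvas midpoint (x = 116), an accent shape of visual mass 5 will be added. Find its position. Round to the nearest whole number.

x ≈ 117

After adding the accent shape, total weight = 5 + 1 + 4 + 4 + 5 = 19.
x: need Σw·x = 19·116 = 2204. Existing = 5·128 + 1·161 + 4·123 + 4·82 = 1621. Remainder 583 / 5 ≈ 116.60.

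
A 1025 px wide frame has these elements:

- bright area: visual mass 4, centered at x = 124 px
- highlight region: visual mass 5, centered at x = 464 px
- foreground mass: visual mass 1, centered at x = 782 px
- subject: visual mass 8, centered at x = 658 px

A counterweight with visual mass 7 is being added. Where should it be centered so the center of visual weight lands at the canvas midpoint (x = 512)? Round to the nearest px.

With the counterweight, Σw becomes 4 + 5 + 1 + 8 + 7 = 25.
Along x: (8862 + 7·x) / 25 = 512 (existing moment 4·124 + 5·464 + 1·782 + 8·658 = 8862) ⇒ x = (12800 − 8862) / 7 ≈ 562.57.

x ≈ 563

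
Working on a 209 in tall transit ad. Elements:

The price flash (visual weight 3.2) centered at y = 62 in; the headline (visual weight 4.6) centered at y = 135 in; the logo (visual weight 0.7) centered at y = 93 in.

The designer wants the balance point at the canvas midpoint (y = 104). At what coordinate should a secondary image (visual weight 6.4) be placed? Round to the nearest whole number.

y ≈ 104

New total weight: (3.2 + 4.6 + 0.7) + 6.4 = 14.9.
y: target moment 14.9×104 = 1549.6; current 3.2·62 + 4.6·135 + 0.7·93 = 884.5; the secondary image supplies 665.1, so y = 665.1/6.4 ≈ 103.92.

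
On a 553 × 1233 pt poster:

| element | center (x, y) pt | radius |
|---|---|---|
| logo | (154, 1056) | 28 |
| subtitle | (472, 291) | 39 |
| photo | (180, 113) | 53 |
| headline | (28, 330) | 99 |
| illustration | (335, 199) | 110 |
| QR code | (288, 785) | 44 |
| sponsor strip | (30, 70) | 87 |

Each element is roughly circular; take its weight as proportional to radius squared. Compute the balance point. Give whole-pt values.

(177, 254)

Weights ∝ r²: logo 28² = 784, subtitle 39² = 1521, photo 53² = 2809, headline 99² = 9801, illustration 110² = 12100, QR code 44² = 1936, sponsor strip 87² = 7569; Σw = 36520.
Σw·x = 6456834; x̄ = 6456834/36520 ≈ 176.80.
y: moment 9279752 / weight 36520 ≈ 254.10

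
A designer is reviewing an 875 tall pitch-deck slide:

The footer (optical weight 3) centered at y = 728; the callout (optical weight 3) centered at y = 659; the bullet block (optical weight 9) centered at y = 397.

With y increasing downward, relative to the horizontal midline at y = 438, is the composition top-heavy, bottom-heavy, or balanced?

Weights sum to 3 + 3 + 9 = 15.
Σw·y = 3·728 + 3·659 + 9·397 = 7734, so ȳ = 7734/15 ≈ 515.60.
515.6 lies below (larger y than) the midline 438, so the layout is bottom-heavy.

bottom-heavy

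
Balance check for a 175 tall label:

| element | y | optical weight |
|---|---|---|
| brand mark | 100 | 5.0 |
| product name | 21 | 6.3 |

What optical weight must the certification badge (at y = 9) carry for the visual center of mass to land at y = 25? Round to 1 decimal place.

Known weights sum to 5.0 + 6.3 = 11.3; their moment is 5.0·100 + 6.3·21 = 632.3.
Set Σw·y/Σw = 25: (632.3 + 9w) = 25·(11.3 + w).
Solving: w = (25·11.3 − 632.3) / (9 − 25) = -349.8 / -16 ≈ 21.86.

w ≈ 21.9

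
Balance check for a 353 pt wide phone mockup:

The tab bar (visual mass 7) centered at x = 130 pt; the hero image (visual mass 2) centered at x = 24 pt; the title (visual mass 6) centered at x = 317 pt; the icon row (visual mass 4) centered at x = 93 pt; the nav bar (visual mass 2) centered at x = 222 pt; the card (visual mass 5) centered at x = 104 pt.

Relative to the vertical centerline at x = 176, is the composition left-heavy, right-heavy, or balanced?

left-heavy

Weights sum to 7 + 2 + 6 + 4 + 2 + 5 = 26.
Σw·x = 7·130 + 2·24 + 6·317 + 4·93 + 2·222 + 5·104 = 4196, so x̄ = 4196/26 ≈ 161.38.
Since 161.4 is left of 176, the composition reads left-heavy.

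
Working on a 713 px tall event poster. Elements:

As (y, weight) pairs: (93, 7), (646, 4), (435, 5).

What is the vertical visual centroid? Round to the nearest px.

Weights sum to 7 + 4 + 5 = 16.
Σw·y = 7·93 + 4·646 + 5·435 = 5410, so ȳ = 5410/16 ≈ 338.12.

y ≈ 338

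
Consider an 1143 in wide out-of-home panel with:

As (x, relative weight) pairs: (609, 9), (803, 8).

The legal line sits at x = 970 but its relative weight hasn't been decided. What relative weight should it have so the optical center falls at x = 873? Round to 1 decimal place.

w ≈ 30.3

Fixed elements: Σw = 9 + 8 = 17, Σw·x = 9·609 + 8·803 = 11905.
Set Σw·x/Σw = 873: (11905 + 970w) = 873·(17 + w).
Rearranging, w·(970 − 873) = 873·17 − 11905 = 2936, so w ≈ 2936/97 = 30.27.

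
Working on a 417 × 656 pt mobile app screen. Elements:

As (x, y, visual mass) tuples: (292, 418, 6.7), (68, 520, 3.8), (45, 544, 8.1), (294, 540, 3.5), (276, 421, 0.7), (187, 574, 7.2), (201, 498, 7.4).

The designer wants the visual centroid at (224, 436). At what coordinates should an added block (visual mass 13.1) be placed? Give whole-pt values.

(357, 216)

With the added block, Σw becomes 6.7 + 3.8 + 8.1 + 3.5 + 0.7 + 7.2 + 7.4 + 13.1 = 50.5.
x: need Σw·x = 50.5·224 = 11312.0. Existing = 6.7·292 + 3.8·68 + 8.1·45 + 3.5·294 + 0.7·276 + 7.2·187 + 7.4·201 = 6635.3. Remainder 4676.7 / 13.1 ≈ 357.00.
y: need Σw·y = 50.5·436 = 22018.0. Existing = 6.7·418 + 3.8·520 + 8.1·544 + 3.5·540 + 0.7·421 + 7.2·574 + 7.4·498 = 19185.7. Remainder 2832.3 / 13.1 ≈ 216.21.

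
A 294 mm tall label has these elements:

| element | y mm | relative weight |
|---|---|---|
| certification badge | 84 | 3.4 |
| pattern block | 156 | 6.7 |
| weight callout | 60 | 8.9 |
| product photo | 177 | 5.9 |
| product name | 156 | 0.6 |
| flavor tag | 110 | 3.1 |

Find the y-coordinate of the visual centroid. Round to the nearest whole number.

y ≈ 117

Σw = 3.4 + 6.7 + 8.9 + 5.9 + 0.6 + 3.1 = 28.6.
Σw·y = 3.4·84 + 6.7·156 + 8.9·60 + 5.9·177 + 0.6·156 + 3.1·110 = 3343.7, so ȳ = 3343.7/28.6 ≈ 116.91.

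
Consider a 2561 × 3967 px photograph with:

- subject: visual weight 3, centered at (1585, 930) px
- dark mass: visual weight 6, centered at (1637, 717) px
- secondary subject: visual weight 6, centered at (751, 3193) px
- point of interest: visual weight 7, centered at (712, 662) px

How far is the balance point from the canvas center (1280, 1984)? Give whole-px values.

Total weight = 3 + 6 + 6 + 7 = 22.
x-moment: 3·1585 + 6·1637 + 6·751 + 7·712 = 24067; centroid 24067/22 ≈ 1093.95.
y-moment: 3·930 + 6·717 + 6·3193 + 7·662 = 30884; centroid 30884/22 ≈ 1403.82.
Offset from (1280, 1984): Δx ≈ -186.05, Δy ≈ -580.18; distance = √(Δx² + Δy²) ≈ 609.28.

≈ 609 px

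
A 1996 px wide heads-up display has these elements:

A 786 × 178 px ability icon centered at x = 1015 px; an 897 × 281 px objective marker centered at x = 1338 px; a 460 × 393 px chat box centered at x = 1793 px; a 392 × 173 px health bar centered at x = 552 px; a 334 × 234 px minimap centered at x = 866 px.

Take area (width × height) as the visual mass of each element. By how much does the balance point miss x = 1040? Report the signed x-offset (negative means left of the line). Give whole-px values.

≈ 224 px

Taking area as weight: ability icon 786·178 = 139908, objective marker 897·281 = 252057, chat box 460·393 = 180780, health bar 392·173 = 67816, minimap 334·234 = 78156. Sum 718717.
x: (139908·1015 + 252057·1338 + 180780·1793 + 67816·552 + 78156·866) / 718717 = 908514954 / 718717 ≈ 1264.08
Offset from x = 1040: 1264.08 − 1040 ≈ 224.08.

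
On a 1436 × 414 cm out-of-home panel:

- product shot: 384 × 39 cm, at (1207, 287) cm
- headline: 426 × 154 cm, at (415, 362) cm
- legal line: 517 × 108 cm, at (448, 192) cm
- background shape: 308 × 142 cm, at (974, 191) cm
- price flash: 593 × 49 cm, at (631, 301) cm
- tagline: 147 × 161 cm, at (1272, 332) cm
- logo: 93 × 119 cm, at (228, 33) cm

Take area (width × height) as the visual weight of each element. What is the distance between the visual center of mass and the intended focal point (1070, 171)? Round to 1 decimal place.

≈ 408.6 cm

Taking area as weight: product shot 384·39 = 14976, headline 426·154 = 65604, legal line 517·108 = 55836, background shape 308·142 = 43736, price flash 593·49 = 29057, tagline 147·161 = 23667, logo 93·119 = 11067. Sum 243943.
x: moment 163877751 / weight 243943 ≈ 671.79
y: moment 64089660 / weight 243943 ≈ 262.72
Relative to (1070, 171): Δ = (-398.21, 91.72); |Δ| = √(-398.21² + 91.72²) ≈ 408.64.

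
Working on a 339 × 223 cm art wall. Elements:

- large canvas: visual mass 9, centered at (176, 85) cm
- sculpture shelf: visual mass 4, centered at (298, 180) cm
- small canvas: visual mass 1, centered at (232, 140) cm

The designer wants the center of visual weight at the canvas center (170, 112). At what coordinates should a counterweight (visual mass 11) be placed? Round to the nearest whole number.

After adding the counterweight, total weight = 9 + 4 + 1 + 11 = 25.
Along x: (3008 + 11·x) / 25 = 170 (existing moment 9·176 + 4·298 + 1·232 = 3008) ⇒ x = (4250 − 3008) / 11 ≈ 112.91.
Along y: (1625 + 11·y) / 25 = 112 (existing moment 9·85 + 4·180 + 1·140 = 1625) ⇒ y = (2800 − 1625) / 11 ≈ 106.82.

(113, 107)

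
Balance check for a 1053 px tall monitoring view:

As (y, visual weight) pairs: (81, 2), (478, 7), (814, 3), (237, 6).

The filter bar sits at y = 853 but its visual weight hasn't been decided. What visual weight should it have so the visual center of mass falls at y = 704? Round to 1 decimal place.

Existing Σw = 18 (2 + 7 + 3 + 6); existing moment 2·81 + 7·478 + 3·814 + 6·237 = 7372.
Set Σw·y/Σw = 704: (7372 + 853w) = 704·(18 + w).
Rearranging, w·(853 − 704) = 704·18 − 7372 = 5300, so w ≈ 5300/149 = 35.57.

w ≈ 35.6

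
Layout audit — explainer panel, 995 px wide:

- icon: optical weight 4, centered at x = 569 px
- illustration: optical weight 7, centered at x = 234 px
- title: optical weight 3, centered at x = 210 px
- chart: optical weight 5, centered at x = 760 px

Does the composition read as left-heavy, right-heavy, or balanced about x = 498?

Weights sum to 4 + 7 + 3 + 5 = 19.
Σw·x = 4·569 + 7·234 + 3·210 + 5·760 = 8344, so x̄ = 8344/19 ≈ 439.16.
Since 439.2 is left of 498, the composition reads left-heavy.

left-heavy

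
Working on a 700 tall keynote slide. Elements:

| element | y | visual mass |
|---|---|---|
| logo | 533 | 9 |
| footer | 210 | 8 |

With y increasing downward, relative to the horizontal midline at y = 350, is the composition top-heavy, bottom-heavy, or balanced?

Weights sum to 9 + 8 = 17.
Σw·y = 9·533 + 8·210 = 6477, so ȳ = 6477/17 ≈ 381.00.
381.0 vs midline 350 → bottom-heavy.

bottom-heavy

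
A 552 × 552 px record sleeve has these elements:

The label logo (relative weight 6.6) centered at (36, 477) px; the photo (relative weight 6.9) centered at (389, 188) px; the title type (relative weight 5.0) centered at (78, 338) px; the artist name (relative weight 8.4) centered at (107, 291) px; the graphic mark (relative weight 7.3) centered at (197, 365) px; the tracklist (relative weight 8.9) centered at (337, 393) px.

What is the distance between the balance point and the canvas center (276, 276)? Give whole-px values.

≈ 100 px

Σw = 6.6 + 6.9 + 5.0 + 8.4 + 7.3 + 8.9 = 43.1.
Σw·x = 8647.9; x̄ = 8647.9/43.1 ≈ 200.65.
y: moment 14742.0 / weight 43.1 ≈ 342.04
From (276, 276): dx = -75.35, dy = 66.04, so the distance is √(dx²+dy²) ≈ 100.20.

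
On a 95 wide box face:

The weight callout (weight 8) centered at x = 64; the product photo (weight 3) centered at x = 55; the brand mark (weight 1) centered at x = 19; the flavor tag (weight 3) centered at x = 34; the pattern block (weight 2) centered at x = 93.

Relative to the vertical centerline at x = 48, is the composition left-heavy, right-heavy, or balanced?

right-heavy

Total weight = 8 + 3 + 1 + 3 + 2 = 17.
x: (8·64 + 3·55 + 1·19 + 3·34 + 2·93) / 17 = 984 / 17 ≈ 57.88
57.9 lies right of the midline 48, so the layout is right-heavy.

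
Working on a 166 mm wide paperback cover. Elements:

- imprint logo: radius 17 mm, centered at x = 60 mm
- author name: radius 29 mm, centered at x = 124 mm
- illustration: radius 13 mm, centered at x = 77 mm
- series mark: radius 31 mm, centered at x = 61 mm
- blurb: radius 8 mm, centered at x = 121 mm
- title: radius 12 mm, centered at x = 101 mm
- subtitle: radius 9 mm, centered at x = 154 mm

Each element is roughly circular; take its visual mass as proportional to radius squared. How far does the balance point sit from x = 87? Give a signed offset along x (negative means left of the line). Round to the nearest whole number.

≈ 2 mm

Weights ∝ r²: imprint logo 17² = 289, author name 29² = 841, illustration 13² = 169, series mark 31² = 961, blurb 8² = 64, title 12² = 144, subtitle 9² = 81; Σw = 2549.
Σw·x = 228020; x̄ = 228020/2549 ≈ 89.45.
Against x = 87, that's 89.45 − 87 = 2.45.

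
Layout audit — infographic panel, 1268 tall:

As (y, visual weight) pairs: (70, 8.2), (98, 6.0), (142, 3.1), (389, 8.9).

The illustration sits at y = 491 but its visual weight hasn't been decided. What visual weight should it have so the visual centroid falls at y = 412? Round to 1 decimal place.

w ≈ 72.5

Fixed elements: Σw = 8.2 + 6.0 + 3.1 + 8.9 = 26.2, Σw·y = 8.2·70 + 6.0·98 + 3.1·142 + 8.9·389 = 5064.3.
Set Σw·y/Σw = 412: (5064.3 + 491w) = 412·(26.2 + w).
Solving: w = (412·26.2 − 5064.3) / (491 − 412) = 5730.1 / 79 ≈ 72.53.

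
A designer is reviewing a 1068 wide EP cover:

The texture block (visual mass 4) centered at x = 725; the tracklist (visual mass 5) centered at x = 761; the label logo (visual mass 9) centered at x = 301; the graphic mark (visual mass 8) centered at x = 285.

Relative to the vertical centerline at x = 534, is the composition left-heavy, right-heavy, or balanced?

left-heavy

Total weight = 4 + 5 + 9 + 8 = 26.
x-moment: 4·725 + 5·761 + 9·301 + 8·285 = 11694; centroid 11694/26 ≈ 449.77.
449.8 vs midline 534 → left-heavy.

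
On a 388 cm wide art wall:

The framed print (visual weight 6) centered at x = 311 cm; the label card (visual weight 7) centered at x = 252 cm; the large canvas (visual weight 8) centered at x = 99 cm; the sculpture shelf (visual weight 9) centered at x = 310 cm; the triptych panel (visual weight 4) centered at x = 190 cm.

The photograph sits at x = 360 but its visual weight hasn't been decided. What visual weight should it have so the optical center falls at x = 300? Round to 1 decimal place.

w ≈ 37.1

Fixed elements: Σw = 6 + 7 + 8 + 9 + 4 = 34, Σw·x = 6·311 + 7·252 + 8·99 + 9·310 + 4·190 = 7972.
Balance at x = 300 requires (7972 + w·360) / (34 + w) = 300.
Rearranging, w·(360 − 300) = 300·34 − 7972 = 2228, so w ≈ 2228/60 = 37.13.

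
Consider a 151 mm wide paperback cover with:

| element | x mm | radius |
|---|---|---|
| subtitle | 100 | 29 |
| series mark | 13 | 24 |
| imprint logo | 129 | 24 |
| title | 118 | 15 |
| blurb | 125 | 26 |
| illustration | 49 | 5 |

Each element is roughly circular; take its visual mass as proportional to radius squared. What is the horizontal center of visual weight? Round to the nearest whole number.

Weights ∝ r²: subtitle 29² = 841, series mark 24² = 576, imprint logo 24² = 576, title 15² = 225, blurb 26² = 676, illustration 5² = 25; Σw = 2919.
x-moment: 841·100 + 576·13 + 576·129 + 225·118 + 676·125 + 25·49 = 278167; centroid 278167/2919 ≈ 95.30.

x ≈ 95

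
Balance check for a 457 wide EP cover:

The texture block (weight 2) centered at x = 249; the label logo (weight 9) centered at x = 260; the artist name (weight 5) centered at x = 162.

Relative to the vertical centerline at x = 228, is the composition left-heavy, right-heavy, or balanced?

Σw = 2 + 9 + 5 = 16.
Σw·x = 2·249 + 9·260 + 5·162 = 3648, so x̄ = 3648/16 ≈ 228.00.
That equals the midline 228 — balanced.

balanced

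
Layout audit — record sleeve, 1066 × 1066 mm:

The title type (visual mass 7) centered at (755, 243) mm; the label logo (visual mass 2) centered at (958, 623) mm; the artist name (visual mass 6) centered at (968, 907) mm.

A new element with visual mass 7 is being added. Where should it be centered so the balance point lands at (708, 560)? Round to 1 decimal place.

(366.7, 561.6)

After adding the new element, total weight = 7 + 2 + 6 + 7 = 22.
Along x: (13009 + 7·x) / 22 = 708 (existing moment 7·755 + 2·958 + 6·968 = 13009) ⇒ x = (15576 − 13009) / 7 ≈ 366.71.
Along y: (8389 + 7·y) / 22 = 560 (existing moment 7·243 + 2·623 + 6·907 = 8389) ⇒ y = (12320 − 8389) / 7 ≈ 561.57.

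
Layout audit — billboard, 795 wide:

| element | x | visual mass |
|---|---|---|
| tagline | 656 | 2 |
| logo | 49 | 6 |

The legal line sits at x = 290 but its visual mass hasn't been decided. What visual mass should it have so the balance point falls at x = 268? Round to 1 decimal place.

w ≈ 24.5

Existing Σw = 8 (2 + 6); existing moment 2·656 + 6·49 = 1606.
For the centroid to hit 268: (1606 + w·290) / (8 + w) = 268.
Solving: w = (268·8 − 1606) / (290 − 268) = 538 / 22 ≈ 24.45.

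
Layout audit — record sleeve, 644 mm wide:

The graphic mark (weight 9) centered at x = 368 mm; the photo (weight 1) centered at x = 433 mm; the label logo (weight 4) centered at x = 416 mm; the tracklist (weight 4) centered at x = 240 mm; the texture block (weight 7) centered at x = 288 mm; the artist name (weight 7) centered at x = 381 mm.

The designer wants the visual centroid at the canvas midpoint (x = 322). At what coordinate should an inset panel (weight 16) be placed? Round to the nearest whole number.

With the inset panel, Σw becomes 9 + 1 + 4 + 4 + 7 + 7 + 16 = 48.
x: target moment 48×322 = 15456; current 9·368 + 1·433 + 4·416 + 4·240 + 7·288 + 7·381 = 11052; the inset panel supplies 4404, so x = 4404/16 ≈ 275.25.

x ≈ 275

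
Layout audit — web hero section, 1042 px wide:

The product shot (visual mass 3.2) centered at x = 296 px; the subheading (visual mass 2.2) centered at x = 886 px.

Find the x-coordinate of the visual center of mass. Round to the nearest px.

x ≈ 536

Total weight = 3.2 + 2.2 = 5.4.
x-moment: 3.2·296 + 2.2·886 = 2896.4; centroid 2896.4/5.4 ≈ 536.37.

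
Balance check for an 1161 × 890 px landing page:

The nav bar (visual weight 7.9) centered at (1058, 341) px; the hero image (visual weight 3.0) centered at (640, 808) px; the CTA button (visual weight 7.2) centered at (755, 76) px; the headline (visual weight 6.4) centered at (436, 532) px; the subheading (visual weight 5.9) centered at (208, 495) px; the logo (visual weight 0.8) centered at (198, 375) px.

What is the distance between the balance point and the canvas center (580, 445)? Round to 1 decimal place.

≈ 76.9 px

Total weight = 7.9 + 3.0 + 7.2 + 6.4 + 5.9 + 0.8 = 31.2.
x: moment 19890.2 / weight 31.2 ≈ 637.51
y: moment 12290.4 / weight 31.2 ≈ 393.92
From (580, 445): dx = 57.51, dy = -51.08, so the distance is √(dx²+dy²) ≈ 76.91.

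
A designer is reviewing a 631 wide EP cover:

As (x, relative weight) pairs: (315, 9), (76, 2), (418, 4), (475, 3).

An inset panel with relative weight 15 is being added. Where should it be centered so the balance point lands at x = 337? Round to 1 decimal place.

x ≈ 335.8

After adding the inset panel, total weight = 9 + 2 + 4 + 3 + 15 = 33.
x: target moment 33×337 = 11121; current 9·315 + 2·76 + 4·418 + 3·475 = 6084; the inset panel supplies 5037, so x = 5037/15 ≈ 335.80.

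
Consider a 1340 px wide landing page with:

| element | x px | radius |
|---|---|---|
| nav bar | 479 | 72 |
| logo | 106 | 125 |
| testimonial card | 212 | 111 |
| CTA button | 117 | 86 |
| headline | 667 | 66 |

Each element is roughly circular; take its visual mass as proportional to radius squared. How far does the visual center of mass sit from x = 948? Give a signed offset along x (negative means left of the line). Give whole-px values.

≈ -714 px

Weights ∝ r²: nav bar 72² = 5184, logo 125² = 15625, testimonial card 111² = 12321, CTA button 86² = 7396, headline 66² = 4356; Σw = 44882.
Σw·x = 5184·479 + 15625·106 + 12321·212 + 7396·117 + 4356·667 = 10522222, so x̄ = 10522222/44882 ≈ 234.44.
Offset from x = 948: 234.44 − 948 ≈ -713.56.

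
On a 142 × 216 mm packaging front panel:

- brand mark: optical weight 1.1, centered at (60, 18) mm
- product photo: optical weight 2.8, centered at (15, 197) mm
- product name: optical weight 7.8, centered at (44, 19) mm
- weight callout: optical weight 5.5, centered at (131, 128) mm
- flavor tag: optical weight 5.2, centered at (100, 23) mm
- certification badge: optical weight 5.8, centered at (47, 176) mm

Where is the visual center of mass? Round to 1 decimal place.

Weights sum to 1.1 + 2.8 + 7.8 + 5.5 + 5.2 + 5.8 = 28.2.
Σw·x = 1964.3; x̄ = 1964.3/28.2 ≈ 69.66.
Σw·y = 2564.0; ȳ = 2564.0/28.2 ≈ 90.92.

(69.7, 90.9)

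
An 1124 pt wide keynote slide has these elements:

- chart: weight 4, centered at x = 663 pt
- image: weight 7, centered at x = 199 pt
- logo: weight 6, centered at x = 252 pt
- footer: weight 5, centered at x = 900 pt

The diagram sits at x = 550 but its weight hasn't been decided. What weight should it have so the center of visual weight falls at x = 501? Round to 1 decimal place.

w ≈ 19.7

Known weights sum to 4 + 7 + 6 + 5 = 22; their moment is 4·663 + 7·199 + 6·252 + 5·900 = 10057.
For the centroid to hit 501: (10057 + w·550) / (22 + w) = 501.
So w = (501·22 − 10057)/(550 − 501) = 965/49 ≈ 19.69.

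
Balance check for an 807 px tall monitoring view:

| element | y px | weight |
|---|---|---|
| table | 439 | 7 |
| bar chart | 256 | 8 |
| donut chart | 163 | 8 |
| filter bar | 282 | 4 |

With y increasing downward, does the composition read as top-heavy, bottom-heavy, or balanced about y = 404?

Σw = 7 + 8 + 8 + 4 = 27.
Σw·y = 7·439 + 8·256 + 8·163 + 4·282 = 7553, so ȳ = 7553/27 ≈ 279.74.
279.7 lies above (smaller y than) the midline 404, so the layout is top-heavy.

top-heavy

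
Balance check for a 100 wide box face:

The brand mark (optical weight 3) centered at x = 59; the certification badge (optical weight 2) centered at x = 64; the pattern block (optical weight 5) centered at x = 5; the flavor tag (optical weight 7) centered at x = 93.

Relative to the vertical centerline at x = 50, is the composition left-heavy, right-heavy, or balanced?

Weights sum to 3 + 2 + 5 + 7 = 17.
Σw·x = 3·59 + 2·64 + 5·5 + 7·93 = 981, so x̄ = 981/17 ≈ 57.71.
Since 57.7 is right of 50, the composition reads right-heavy.

right-heavy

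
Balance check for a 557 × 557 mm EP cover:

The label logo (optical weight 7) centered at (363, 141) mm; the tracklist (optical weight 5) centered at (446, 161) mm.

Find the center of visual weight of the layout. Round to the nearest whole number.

(398, 149)

Total weight = 7 + 5 = 12.
x: (7·363 + 5·446) / 12 = 4771 / 12 ≈ 397.58
y: (7·141 + 5·161) / 12 = 1792 / 12 ≈ 149.33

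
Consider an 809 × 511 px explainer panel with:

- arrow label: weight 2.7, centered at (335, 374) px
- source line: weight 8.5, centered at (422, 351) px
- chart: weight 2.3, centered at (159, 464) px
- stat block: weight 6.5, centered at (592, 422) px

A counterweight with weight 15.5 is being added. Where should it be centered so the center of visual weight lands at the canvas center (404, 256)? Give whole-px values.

With the counterweight, Σw becomes 2.7 + 8.5 + 2.3 + 6.5 + 15.5 = 35.5.
x: need Σw·x = 35.5·404 = 14342.0. Existing = 2.7·335 + 8.5·422 + 2.3·159 + 6.5·592 = 8705.2. Remainder 5636.8 / 15.5 ≈ 363.66.
y: need Σw·y = 35.5·256 = 9088.0. Existing = 2.7·374 + 8.5·351 + 2.3·464 + 6.5·422 = 7803.5. Remainder 1284.5 / 15.5 ≈ 82.87.

(364, 83)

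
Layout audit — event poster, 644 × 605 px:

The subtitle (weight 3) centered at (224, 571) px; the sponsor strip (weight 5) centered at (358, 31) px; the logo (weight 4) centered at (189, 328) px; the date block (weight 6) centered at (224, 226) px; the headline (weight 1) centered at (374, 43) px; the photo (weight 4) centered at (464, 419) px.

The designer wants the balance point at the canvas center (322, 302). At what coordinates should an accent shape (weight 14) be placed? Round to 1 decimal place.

With the accent shape, Σw becomes 3 + 5 + 4 + 6 + 1 + 4 + 14 = 37.
Along x: (6792 + 14·x) / 37 = 322 (existing moment 3·224 + 5·358 + 4·189 + 6·224 + 1·374 + 4·464 = 6792) ⇒ x = (11914 − 6792) / 14 ≈ 365.86.
Along y: (6255 + 14·y) / 37 = 302 (existing moment 3·571 + 5·31 + 4·328 + 6·226 + 1·43 + 4·419 = 6255) ⇒ y = (11174 − 6255) / 14 ≈ 351.36.

(365.9, 351.4)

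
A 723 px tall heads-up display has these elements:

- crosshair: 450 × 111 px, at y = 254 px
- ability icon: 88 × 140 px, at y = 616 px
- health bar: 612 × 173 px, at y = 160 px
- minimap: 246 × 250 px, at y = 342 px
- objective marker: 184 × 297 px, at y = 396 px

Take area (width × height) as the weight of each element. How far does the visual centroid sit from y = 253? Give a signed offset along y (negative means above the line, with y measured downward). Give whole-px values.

≈ 28 px

Taking area as weight: crosshair 450·111 = 49950, ability icon 88·140 = 12320, health bar 612·173 = 105876, minimap 246·250 = 61500, objective marker 184·297 = 54648. Sum 284294.
y-moment: 49950·254 + 12320·616 + 105876·160 + 61500·342 + 54648·396 = 79890188; centroid 79890188/284294 ≈ 281.01.
Difference: 281.01 − 253 ≈ 28.01.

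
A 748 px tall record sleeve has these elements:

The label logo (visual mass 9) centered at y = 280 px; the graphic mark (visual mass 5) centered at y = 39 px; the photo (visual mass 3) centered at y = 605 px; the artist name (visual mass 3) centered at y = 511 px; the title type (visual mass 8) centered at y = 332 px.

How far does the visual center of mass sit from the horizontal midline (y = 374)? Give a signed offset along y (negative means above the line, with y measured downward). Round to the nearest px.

≈ -63 px

Weights sum to 9 + 5 + 3 + 3 + 8 = 28.
y: (9·280 + 5·39 + 3·605 + 3·511 + 8·332) / 28 = 8719 / 28 ≈ 311.39
Offset from y = 374: 311.39 − 374 ≈ -62.61.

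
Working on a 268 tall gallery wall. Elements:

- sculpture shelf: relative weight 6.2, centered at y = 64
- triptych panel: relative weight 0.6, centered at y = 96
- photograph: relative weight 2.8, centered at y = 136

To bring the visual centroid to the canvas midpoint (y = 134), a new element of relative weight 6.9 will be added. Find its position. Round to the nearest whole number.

y ≈ 199

New total weight: (6.2 + 0.6 + 2.8) + 6.9 = 16.5.
y: target moment 16.5×134 = 2211.0; current 6.2·64 + 0.6·96 + 2.8·136 = 835.2; the new element supplies 1375.8, so y = 1375.8/6.9 ≈ 199.39.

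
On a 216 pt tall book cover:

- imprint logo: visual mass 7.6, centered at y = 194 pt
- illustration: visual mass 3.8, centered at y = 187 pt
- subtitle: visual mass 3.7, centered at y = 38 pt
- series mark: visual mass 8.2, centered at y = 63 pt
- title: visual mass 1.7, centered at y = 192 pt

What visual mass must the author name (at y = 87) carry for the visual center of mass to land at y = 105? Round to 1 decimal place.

w ≈ 30.2

Known weights sum to 7.6 + 3.8 + 3.7 + 8.2 + 1.7 = 25.0; their moment is 7.6·194 + 3.8·187 + 3.7·38 + 8.2·63 + 1.7·192 = 3168.6.
Set Σw·y/Σw = 105: (3168.6 + 87w) = 105·(25.0 + w).
Rearranging, w·(87 − 105) = 105·25.0 − 3168.6 = -543.6, so w ≈ -543.6/-18 = 30.20.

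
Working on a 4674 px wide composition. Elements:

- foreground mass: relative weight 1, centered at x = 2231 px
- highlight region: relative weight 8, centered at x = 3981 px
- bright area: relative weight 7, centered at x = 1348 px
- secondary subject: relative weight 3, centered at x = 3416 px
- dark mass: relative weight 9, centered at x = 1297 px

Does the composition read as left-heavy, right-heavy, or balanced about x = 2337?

Total weight = 1 + 8 + 7 + 3 + 9 = 28.
x: (1·2231 + 8·3981 + 7·1348 + 3·3416 + 9·1297) / 28 = 65436 / 28 ≈ 2337.00
2337.00 = 2337 exactly: balanced.

balanced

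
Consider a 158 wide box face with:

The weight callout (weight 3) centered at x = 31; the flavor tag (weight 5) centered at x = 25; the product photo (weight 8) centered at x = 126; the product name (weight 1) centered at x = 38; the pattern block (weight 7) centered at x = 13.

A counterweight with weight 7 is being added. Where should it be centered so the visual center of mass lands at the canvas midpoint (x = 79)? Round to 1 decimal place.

x ≈ 156.3

With the counterweight, Σw becomes 3 + 5 + 8 + 1 + 7 + 7 = 31.
x: target moment 31×79 = 2449; current 3·31 + 5·25 + 8·126 + 1·38 + 7·13 = 1355; the counterweight supplies 1094, so x = 1094/7 ≈ 156.29.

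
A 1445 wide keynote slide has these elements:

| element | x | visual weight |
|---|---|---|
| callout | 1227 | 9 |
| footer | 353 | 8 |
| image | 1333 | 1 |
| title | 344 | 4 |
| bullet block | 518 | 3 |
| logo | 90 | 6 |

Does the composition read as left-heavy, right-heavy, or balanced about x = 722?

Weights sum to 9 + 8 + 1 + 4 + 3 + 6 = 31.
Σw·x = 9·1227 + 8·353 + 1·1333 + 4·344 + 3·518 + 6·90 = 18670, so x̄ = 18670/31 ≈ 602.26.
Since 602.3 is left of 722, the composition reads left-heavy.

left-heavy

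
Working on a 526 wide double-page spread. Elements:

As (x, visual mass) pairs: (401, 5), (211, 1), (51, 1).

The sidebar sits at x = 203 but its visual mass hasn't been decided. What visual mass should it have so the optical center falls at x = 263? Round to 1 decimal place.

w ≈ 7.1

Known weights sum to 5 + 1 + 1 = 7; their moment is 5·401 + 1·211 + 1·51 = 2267.
Set Σw·x/Σw = 263: (2267 + 203w) = 263·(7 + w).
Rearranging, w·(203 − 263) = 263·7 − 2267 = -426, so w ≈ -426/-60 = 7.10.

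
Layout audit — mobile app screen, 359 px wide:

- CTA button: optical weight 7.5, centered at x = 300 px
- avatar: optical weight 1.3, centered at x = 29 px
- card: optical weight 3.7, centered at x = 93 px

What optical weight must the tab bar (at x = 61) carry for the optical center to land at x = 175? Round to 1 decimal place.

w ≈ 3.9

Existing Σw = 12.5 (7.5 + 1.3 + 3.7); existing moment 7.5·300 + 1.3·29 + 3.7·93 = 2631.8.
Set Σw·x/Σw = 175: (2631.8 + 61w) = 175·(12.5 + w).
So w = (175·12.5 − 2631.8)/(61 − 175) = -444.3/-114 ≈ 3.90.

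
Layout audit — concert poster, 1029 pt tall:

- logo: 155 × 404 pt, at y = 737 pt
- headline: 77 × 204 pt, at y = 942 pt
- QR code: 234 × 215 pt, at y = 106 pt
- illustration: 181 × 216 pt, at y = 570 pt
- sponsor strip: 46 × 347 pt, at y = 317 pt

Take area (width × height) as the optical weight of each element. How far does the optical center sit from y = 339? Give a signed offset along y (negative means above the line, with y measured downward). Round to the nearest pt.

Taking area as weight: logo 155·404 = 62620, headline 77·204 = 15708, QR code 234·215 = 50310, illustration 181·216 = 39096, sponsor strip 46·347 = 15962. Sum 183696.
y: (62620·737 + 15708·942 + 50310·106 + 39096·570 + 15962·317) / 183696 = 93625410 / 183696 ≈ 509.68
Difference: 509.68 − 339 ≈ 170.68.

≈ 171 pt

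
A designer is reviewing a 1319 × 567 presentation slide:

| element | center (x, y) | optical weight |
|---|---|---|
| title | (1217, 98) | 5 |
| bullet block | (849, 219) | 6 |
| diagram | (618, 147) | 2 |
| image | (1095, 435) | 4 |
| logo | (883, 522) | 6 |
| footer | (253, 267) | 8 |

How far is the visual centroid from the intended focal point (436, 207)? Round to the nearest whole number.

≈ 353

Total weight = 5 + 6 + 2 + 4 + 6 + 8 = 31.
x: (5·1217 + 6·849 + 2·618 + 4·1095 + 6·883 + 8·253) / 31 = 24117 / 31 ≈ 777.97
y: (5·98 + 6·219 + 2·147 + 4·435 + 6·522 + 8·267) / 31 = 9106 / 31 ≈ 293.74
Offset from (436, 207): Δx ≈ 341.97, Δy ≈ 86.74; distance = √(Δx² + Δy²) ≈ 352.80.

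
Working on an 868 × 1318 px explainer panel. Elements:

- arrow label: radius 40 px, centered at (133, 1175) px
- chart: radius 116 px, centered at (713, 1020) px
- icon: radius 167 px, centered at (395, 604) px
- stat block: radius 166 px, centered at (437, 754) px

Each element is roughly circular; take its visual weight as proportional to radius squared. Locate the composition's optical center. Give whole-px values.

Weights ∝ r²: arrow label 40² = 1600, chart 116² = 13456, icon 167² = 27889, stat block 166² = 27556; Σw = 70501.
Σw·x = 1600·133 + 13456·713 + 27889·395 + 27556·437 = 32865055, so x̄ = 32865055/70501 ≈ 466.16.
Σw·y = 1600·1175 + 13456·1020 + 27889·604 + 27556·754 = 53227300, so ȳ = 53227300/70501 ≈ 754.99.

(466, 755)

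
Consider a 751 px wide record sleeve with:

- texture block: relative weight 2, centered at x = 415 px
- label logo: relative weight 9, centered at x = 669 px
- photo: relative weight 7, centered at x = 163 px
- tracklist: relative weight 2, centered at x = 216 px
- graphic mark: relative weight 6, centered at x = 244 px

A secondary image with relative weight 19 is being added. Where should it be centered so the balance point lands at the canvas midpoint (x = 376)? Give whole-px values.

With the secondary image, Σw becomes 2 + 9 + 7 + 2 + 6 + 19 = 45.
Along x: (9888 + 19·x) / 45 = 376 (existing moment 2·415 + 9·669 + 7·163 + 2·216 + 6·244 = 9888) ⇒ x = (16920 − 9888) / 19 ≈ 370.11.

x ≈ 370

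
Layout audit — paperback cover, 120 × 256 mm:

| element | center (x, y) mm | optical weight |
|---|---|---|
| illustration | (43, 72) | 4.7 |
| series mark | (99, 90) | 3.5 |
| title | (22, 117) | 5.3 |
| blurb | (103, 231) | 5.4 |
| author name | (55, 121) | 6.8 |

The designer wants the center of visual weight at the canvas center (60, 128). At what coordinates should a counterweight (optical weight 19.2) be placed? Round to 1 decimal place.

With the counterweight, Σw becomes 4.7 + 3.5 + 5.3 + 5.4 + 6.8 + 19.2 = 44.9.
Along x: (1595.4 + 19.2·x) / 44.9 = 60 (existing moment 4.7·43 + 3.5·99 + 5.3·22 + 5.4·103 + 6.8·55 = 1595.4) ⇒ x = (2694.0 − 1595.4) / 19.2 ≈ 57.22.
Along y: (3343.7 + 19.2·y) / 44.9 = 128 (existing moment 4.7·72 + 3.5·90 + 5.3·117 + 5.4·231 + 6.8·121 = 3343.7) ⇒ y = (5747.2 − 3343.7) / 19.2 ≈ 125.18.

(57.2, 125.2)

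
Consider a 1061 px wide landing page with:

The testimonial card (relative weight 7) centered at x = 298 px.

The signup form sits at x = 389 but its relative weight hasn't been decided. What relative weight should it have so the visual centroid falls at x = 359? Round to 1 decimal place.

w ≈ 14.2

The single fixed element contributes weight 7, moment 7·298 = 2086.
Balance at x = 359 requires (2086 + w·389) / (7 + w) = 359.
So w = (359·7 − 2086)/(389 − 359) = 427/30 ≈ 14.23.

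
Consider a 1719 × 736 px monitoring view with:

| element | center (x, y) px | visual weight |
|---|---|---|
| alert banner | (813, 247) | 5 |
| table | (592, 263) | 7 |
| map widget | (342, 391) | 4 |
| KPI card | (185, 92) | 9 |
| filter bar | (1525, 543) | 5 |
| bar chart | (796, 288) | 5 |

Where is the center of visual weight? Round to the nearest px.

(653, 275)

Total weight = 5 + 7 + 4 + 9 + 5 + 5 = 35.
x: (5·813 + 7·592 + 4·342 + 9·185 + 5·1525 + 5·796) / 35 = 22847 / 35 ≈ 652.77
y: (5·247 + 7·263 + 4·391 + 9·92 + 5·543 + 5·288) / 35 = 9623 / 35 ≈ 274.94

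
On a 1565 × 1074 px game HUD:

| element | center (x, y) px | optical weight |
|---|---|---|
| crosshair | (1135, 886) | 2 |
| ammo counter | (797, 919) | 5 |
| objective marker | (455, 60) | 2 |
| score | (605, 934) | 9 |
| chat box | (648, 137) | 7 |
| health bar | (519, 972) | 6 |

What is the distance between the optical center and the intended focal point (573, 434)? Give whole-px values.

Σw = 2 + 5 + 2 + 9 + 7 + 6 = 31.
x-moment: 2·1135 + 5·797 + 2·455 + 9·605 + 7·648 + 6·519 = 20260; centroid 20260/31 ≈ 653.55.
y-moment: 2·886 + 5·919 + 2·60 + 9·934 + 7·137 + 6·972 = 21684; centroid 21684/31 ≈ 699.48.
Offset from (573, 434): Δx ≈ 80.55, Δy ≈ 265.48; distance = √(Δx² + Δy²) ≈ 277.43.

≈ 277 px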